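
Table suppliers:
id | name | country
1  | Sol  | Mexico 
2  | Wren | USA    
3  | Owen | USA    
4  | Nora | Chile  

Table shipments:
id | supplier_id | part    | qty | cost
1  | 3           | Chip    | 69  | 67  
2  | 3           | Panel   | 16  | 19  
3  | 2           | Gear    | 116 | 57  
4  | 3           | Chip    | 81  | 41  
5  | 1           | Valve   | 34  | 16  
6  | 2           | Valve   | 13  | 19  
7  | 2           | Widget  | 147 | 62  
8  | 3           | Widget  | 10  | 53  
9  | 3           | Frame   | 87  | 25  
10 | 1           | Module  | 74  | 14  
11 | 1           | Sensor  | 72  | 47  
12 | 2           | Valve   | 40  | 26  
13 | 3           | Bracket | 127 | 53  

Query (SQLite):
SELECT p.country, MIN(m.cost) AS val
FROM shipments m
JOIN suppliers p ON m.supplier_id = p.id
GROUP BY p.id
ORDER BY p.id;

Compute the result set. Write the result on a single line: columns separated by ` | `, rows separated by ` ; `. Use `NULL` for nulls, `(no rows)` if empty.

Mexico | 14 ; USA | 19 ; USA | 19

Join each shipments row to its suppliers via supplier_id.
Group joined rows by suppliers.id; compute MIN(m.cost) per group.
  1: ids {5, 10, 11} → MIN(m.cost)=14
  2: ids {3, 6, 7, 12} → MIN(m.cost)=19
  3: ids {1, 2, 4, 8, 9, 13} → MIN(m.cost)=19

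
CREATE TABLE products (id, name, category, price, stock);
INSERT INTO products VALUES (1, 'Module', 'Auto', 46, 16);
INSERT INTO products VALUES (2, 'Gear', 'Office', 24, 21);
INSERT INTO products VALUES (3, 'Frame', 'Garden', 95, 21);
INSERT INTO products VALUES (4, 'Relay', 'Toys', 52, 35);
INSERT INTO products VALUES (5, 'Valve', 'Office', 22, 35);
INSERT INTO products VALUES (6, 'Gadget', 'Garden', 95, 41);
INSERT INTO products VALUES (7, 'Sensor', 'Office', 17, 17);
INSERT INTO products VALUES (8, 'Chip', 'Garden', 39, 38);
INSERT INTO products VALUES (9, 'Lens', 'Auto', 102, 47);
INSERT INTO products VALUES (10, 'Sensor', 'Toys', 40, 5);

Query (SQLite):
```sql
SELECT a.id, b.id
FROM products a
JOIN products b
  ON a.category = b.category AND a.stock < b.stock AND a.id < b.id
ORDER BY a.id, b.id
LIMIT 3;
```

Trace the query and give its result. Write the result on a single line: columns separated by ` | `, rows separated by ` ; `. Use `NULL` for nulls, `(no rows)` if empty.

1 | 9 ; 2 | 5 ; 3 | 6

Pairs (a,b) with same category, a.stock < b.stock, a.id < b.id.
category groups: Auto:{1,9} Garden:{3,6,8} Office:{2,5,7} Toys:{4,10}
Ordered by (a.id, b.id); first 3.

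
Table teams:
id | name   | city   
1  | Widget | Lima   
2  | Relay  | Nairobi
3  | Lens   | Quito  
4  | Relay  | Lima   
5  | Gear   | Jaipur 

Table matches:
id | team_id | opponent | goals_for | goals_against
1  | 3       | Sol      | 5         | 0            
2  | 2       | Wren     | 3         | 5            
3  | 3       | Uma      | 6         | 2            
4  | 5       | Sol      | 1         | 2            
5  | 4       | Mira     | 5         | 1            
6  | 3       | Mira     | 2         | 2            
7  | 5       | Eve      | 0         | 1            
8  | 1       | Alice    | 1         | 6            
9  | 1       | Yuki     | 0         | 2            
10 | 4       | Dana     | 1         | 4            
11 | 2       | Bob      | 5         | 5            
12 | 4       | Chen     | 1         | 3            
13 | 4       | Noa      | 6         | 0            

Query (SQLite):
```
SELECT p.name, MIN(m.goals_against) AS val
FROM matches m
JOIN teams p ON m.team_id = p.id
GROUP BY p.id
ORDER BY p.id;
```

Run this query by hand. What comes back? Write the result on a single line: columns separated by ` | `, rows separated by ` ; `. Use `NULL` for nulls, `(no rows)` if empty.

Join each matches row to its teams via team_id.
Group joined rows by teams.id; compute MIN(m.goals_against) per group.
  1: ids {8, 9} → MIN(m.goals_against)=2
  2: ids {2, 11} → MIN(m.goals_against)=5
  3: ids {1, 3, 6} → MIN(m.goals_against)=0
  4: ids {5, 10, 12, 13} → MIN(m.goals_against)=0
  5: ids {4, 7} → MIN(m.goals_against)=1

Widget | 2 ; Relay | 5 ; Lens | 0 ; Relay | 0 ; Gear | 1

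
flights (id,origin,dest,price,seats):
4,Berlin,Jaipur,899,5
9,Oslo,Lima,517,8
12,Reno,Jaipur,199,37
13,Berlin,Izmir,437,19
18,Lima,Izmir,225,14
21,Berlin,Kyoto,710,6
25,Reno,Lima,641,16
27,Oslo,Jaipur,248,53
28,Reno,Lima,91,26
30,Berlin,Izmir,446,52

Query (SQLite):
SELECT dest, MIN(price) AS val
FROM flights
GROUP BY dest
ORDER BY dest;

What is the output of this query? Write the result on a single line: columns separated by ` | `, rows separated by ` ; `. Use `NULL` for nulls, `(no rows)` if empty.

Izmir | 225 ; Jaipur | 199 ; Kyoto | 710 ; Lima | 91

Partition flights by dest; compute MIN(price) within each group.
  Izmir: ids {13, 18, 30} → MIN(price)=225
  Jaipur: ids {4, 12, 27} → MIN(price)=199
  Kyoto: ids {21} → MIN(price)=710
  Lima: ids {9, 25, 28} → MIN(price)=91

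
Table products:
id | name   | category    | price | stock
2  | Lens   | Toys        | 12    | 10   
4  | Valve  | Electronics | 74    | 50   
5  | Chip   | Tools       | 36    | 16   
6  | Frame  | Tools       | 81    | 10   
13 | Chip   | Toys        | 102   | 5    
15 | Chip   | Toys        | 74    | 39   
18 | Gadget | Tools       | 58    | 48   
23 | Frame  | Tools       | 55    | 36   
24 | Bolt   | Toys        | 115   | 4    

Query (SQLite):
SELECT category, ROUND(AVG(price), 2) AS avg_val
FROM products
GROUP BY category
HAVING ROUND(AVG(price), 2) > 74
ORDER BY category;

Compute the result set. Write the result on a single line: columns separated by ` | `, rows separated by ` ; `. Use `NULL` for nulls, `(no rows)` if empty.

Partition products by category; compute ROUND(AVG(price), 2) within each group.
HAVING: keep groups where ROUND(AVG(price), 2) > 74.
  Electronics: ids {4} → ROUND(AVG(price), 2)=74
  Tools: ids {5, 6, 18, 23} → ROUND(AVG(price), 2)=57.5
  Toys: ids {2, 13, 15, 24} → ROUND(AVG(price), 2)=75.75

Toys | 75.75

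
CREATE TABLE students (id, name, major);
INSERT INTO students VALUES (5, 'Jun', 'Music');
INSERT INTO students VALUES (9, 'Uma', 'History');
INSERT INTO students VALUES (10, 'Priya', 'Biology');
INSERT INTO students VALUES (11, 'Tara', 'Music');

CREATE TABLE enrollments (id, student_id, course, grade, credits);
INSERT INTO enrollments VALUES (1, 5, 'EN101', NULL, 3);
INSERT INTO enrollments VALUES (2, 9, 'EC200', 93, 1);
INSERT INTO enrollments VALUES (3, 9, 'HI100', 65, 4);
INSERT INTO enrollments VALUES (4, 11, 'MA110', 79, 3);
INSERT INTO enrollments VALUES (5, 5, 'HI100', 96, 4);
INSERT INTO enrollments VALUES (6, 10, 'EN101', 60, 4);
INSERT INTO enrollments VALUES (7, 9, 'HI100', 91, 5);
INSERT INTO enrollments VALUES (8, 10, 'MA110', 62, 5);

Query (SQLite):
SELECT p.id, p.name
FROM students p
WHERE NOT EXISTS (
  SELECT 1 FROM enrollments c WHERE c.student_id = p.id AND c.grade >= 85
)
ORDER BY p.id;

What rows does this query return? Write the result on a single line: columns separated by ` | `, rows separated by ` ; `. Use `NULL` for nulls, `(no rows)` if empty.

For each students row, check whether any enrollments with matching student_id has grade >= 85.
Keep rows where that is false.

10 | Priya ; 11 | Tara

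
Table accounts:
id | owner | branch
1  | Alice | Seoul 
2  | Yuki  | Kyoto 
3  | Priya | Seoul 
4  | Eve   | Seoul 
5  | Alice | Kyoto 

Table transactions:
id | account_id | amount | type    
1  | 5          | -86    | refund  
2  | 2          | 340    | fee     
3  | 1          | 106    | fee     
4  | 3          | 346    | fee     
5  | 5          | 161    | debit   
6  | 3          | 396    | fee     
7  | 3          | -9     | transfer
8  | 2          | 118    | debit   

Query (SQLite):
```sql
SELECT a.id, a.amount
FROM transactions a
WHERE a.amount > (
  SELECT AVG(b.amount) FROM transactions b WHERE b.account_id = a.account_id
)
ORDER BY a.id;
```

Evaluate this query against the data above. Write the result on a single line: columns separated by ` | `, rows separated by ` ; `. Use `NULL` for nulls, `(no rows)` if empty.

2 | 340 ; 4 | 346 ; 5 | 161 ; 6 | 396

For each transactions row a, compute AVG(amount) over rows sharing a.account_id.
Keep row a if a.amount > that per-group AVG.
  account_id=1: AVG(amount) = 106.0
  account_id=2: AVG(amount) = 229.0
  account_id=3: AVG(amount) = 244.333333
  account_id=5: AVG(amount) = 37.5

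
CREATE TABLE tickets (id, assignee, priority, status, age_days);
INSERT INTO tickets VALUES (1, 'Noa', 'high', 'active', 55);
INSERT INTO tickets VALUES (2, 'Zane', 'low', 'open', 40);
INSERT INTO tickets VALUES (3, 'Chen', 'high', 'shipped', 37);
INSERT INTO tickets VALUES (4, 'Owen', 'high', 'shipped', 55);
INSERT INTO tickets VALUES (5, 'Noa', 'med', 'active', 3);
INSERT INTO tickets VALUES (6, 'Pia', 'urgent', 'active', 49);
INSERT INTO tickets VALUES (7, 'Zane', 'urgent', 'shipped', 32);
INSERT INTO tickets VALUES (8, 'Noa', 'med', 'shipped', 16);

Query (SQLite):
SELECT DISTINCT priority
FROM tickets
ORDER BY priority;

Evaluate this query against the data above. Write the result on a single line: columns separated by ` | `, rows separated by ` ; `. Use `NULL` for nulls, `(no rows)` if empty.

Collect distinct priority values from tickets.

high ; low ; med ; urgent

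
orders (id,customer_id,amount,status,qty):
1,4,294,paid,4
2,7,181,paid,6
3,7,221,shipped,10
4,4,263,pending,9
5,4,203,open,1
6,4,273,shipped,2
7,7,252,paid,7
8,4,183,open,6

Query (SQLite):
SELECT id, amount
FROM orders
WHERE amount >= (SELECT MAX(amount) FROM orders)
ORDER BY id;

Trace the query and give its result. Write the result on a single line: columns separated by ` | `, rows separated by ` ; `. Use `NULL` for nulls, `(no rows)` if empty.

Scalar subquery: MAX(amount) over all orders rows = 294.
Keep rows where amount >= that value.

1 | 294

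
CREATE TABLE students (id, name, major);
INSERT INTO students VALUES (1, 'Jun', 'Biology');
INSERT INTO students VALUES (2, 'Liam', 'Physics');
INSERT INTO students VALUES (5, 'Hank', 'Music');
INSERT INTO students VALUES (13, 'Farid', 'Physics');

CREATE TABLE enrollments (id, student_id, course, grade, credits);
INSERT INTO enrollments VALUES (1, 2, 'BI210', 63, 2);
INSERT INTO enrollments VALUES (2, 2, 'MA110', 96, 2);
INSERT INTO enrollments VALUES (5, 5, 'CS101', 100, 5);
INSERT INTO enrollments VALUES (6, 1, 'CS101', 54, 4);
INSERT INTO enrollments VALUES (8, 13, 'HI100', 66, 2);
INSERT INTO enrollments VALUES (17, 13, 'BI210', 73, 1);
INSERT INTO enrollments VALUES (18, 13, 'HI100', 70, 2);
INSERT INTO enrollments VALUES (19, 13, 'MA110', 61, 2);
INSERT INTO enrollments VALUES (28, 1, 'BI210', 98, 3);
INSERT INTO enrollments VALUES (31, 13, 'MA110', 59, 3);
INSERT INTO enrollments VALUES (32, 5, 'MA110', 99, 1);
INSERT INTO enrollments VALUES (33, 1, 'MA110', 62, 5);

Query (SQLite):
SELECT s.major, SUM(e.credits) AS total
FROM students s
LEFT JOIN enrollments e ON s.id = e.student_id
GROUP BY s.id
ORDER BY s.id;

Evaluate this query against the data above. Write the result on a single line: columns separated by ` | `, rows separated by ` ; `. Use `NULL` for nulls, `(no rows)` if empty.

Biology | 12 ; Physics | 4 ; Music | 6 ; Physics | 10

LEFT JOIN keeps every students row; unmatched ones get NULL for enrollments columns.
Group by students.id and compute SUM(e.credits). SUM over an all-NULL group is NULL.
  1: ids {6, 28, 33} → SUM(e.credits)=12
  2: ids {1, 2} → SUM(e.credits)=4
  5: ids {5, 32} → SUM(e.credits)=6
  13: ids {8, 17, 18, 19, 31} → SUM(e.credits)=10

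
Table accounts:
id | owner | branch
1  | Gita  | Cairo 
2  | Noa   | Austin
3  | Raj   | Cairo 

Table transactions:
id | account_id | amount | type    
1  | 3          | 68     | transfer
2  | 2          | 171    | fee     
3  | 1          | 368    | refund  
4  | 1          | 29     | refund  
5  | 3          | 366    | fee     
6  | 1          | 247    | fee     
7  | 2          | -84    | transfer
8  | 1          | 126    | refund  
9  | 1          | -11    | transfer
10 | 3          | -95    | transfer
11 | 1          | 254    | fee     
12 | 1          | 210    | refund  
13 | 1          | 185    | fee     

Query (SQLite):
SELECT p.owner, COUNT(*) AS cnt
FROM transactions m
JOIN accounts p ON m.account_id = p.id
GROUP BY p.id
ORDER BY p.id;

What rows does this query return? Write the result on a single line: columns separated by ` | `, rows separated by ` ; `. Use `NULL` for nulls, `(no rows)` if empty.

Gita | 8 ; Noa | 2 ; Raj | 3

Join each transactions row to its accounts via account_id.
Group joined rows by accounts.id; compute COUNT(*) per group.
  1: ids {3, 4, 6, 8, 9, 11, 12, 13} → COUNT(*)=8
  2: ids {2, 7} → COUNT(*)=2
  3: ids {1, 5, 10} → COUNT(*)=3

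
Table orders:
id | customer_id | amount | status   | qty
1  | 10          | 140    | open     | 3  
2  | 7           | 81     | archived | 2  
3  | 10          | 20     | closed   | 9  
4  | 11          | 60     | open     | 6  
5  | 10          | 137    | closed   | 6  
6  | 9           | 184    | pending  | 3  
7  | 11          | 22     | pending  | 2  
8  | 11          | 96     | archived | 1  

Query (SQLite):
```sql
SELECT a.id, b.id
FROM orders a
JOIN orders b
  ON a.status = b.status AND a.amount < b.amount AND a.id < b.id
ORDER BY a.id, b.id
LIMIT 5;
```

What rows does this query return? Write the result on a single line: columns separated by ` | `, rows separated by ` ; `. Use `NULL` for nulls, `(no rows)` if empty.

Pairs (a,b) with same status, a.amount < b.amount, a.id < b.id.
status groups: archived:{2,8} closed:{3,5} open:{1,4} pending:{6,7}
Ordered by (a.id, b.id); first 5.

2 | 8 ; 3 | 5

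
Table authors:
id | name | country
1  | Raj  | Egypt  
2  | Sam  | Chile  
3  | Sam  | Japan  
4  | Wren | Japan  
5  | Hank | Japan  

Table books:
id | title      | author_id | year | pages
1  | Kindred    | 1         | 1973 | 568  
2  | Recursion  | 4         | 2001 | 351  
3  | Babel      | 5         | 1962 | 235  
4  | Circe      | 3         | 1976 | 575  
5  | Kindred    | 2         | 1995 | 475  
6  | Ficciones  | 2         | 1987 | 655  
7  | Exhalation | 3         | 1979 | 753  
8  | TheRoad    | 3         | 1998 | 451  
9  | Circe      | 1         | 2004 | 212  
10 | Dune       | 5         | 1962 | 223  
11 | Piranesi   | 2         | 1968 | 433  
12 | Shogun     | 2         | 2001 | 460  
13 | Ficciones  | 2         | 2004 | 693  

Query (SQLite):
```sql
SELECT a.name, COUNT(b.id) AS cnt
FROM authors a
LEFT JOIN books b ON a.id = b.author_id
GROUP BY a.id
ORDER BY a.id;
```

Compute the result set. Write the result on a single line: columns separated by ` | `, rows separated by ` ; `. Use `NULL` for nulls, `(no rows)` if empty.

LEFT JOIN keeps every authors row; unmatched ones get NULL for books columns.
Group by authors.id and compute COUNT(b.id). COUNT(col) of an all-NULL group is 0.
  1: ids {1, 9} → COUNT(b.id)=2
  2: ids {5, 6, 11, 12, 13} → COUNT(b.id)=5
  3: ids {4, 7, 8} → COUNT(b.id)=3
  4: ids {2} → COUNT(b.id)=1
  5: ids {3, 10} → COUNT(b.id)=2

Raj | 2 ; Sam | 5 ; Sam | 3 ; Wren | 1 ; Hank | 2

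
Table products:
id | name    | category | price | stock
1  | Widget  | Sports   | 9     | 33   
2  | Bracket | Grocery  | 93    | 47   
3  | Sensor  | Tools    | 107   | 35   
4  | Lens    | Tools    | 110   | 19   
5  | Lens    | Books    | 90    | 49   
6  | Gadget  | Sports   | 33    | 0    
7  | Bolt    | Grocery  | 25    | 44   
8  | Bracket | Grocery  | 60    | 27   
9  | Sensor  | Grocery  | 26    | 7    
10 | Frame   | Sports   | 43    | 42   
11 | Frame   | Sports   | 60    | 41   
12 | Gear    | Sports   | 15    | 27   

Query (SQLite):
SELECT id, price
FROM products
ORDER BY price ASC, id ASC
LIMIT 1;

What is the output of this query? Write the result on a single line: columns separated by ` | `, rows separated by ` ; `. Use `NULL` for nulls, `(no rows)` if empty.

1 | 9

Sort by price asc, tiebreak id asc: (9, id=1), (15, id=12), (25, id=7), (26, id=9) …. Take first 1.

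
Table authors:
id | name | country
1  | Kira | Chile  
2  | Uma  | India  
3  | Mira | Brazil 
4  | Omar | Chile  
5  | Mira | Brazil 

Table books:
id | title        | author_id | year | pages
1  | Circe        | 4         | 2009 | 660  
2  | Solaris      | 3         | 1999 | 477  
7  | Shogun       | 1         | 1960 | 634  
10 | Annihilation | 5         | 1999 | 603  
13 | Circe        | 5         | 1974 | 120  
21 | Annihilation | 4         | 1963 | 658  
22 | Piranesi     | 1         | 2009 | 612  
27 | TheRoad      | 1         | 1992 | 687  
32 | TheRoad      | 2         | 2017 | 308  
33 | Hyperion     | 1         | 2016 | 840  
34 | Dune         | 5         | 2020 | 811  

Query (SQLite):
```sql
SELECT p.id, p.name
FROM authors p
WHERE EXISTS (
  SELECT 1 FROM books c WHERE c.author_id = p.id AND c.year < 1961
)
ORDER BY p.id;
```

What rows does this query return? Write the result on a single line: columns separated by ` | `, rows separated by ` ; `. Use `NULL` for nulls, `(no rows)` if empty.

For each authors row, check whether any books with matching author_id has year < 1961.
Keep rows where that is true.

1 | Kira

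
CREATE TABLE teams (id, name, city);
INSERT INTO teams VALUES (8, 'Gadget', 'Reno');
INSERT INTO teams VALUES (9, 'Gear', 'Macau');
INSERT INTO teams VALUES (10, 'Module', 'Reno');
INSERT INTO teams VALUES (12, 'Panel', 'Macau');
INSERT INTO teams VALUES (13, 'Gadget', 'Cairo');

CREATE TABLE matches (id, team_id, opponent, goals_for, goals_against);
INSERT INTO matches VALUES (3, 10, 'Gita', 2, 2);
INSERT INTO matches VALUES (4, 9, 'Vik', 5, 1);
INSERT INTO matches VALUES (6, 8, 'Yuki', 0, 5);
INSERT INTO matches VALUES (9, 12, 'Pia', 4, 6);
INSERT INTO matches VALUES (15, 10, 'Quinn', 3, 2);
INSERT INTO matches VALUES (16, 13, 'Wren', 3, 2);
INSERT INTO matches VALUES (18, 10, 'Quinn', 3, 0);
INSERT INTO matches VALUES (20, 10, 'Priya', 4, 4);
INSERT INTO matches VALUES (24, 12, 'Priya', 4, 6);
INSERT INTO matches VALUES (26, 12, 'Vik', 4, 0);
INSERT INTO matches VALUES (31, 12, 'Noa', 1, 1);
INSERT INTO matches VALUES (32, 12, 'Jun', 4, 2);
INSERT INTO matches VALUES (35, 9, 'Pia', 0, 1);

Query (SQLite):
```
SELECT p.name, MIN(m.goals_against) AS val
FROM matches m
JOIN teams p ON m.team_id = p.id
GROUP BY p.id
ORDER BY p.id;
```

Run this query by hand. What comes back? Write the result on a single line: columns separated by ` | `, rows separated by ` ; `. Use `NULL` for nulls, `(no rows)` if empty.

Join each matches row to its teams via team_id.
Group joined rows by teams.id; compute MIN(m.goals_against) per group.
  8: ids {6} → MIN(m.goals_against)=5
  9: ids {4, 35} → MIN(m.goals_against)=1
  10: ids {3, 15, 18, 20} → MIN(m.goals_against)=0
  12: ids {9, 24, 26, 31, 32} → MIN(m.goals_against)=0
  13: ids {16} → MIN(m.goals_against)=2

Gadget | 5 ; Gear | 1 ; Module | 0 ; Panel | 0 ; Gadget | 2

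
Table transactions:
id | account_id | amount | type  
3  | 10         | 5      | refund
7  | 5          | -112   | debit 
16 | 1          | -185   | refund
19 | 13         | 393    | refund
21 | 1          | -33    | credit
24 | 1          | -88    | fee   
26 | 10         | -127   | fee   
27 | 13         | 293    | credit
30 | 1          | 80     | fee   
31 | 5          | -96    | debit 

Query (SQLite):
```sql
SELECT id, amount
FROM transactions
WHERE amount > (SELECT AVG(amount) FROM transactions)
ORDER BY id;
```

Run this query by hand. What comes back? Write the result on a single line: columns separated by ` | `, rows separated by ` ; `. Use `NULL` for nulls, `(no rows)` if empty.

Scalar subquery: AVG(amount) over all transactions rows = 13.0.
Keep rows where amount > that value.

19 | 393 ; 27 | 293 ; 30 | 80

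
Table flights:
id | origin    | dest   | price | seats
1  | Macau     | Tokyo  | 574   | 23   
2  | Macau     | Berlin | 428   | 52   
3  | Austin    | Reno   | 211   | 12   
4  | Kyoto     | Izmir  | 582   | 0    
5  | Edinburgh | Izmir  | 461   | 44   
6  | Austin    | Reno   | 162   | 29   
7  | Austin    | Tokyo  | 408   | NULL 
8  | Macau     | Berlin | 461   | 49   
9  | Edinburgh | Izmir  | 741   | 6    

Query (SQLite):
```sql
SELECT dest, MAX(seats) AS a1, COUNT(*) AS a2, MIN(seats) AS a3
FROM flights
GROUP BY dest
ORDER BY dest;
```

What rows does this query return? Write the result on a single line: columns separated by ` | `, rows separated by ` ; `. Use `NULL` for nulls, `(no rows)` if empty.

Berlin | 52 | 2 | 49 ; Izmir | 44 | 3 | 0 ; Reno | 29 | 2 | 12 ; Tokyo | 23 | 2 | 23

Group flights by dest.
Per group compute: MAX(seats), COUNT(*), MIN(seats).
  Berlin: ids {2, 8} → MAX(seats)=52, COUNT(*)=2, MIN(seats)=49
  Izmir: ids {4, 5, 9} → MAX(seats)=44, COUNT(*)=3, MIN(seats)=0
  Reno: ids {3, 6} → MAX(seats)=29, COUNT(*)=2, MIN(seats)=12
  Tokyo: ids {1, 7} → MAX(seats)=23, COUNT(*)=2, MIN(seats)=23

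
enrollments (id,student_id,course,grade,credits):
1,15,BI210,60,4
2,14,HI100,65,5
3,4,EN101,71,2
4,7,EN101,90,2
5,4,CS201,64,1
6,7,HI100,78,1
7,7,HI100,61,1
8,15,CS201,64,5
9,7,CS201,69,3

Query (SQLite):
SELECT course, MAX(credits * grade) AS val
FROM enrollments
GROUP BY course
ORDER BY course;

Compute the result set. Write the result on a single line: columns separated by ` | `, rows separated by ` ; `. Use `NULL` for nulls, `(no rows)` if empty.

BI210 | 240 ; CS201 | 320 ; EN101 | 180 ; HI100 | 325

For each row compute credits * grade.
Group by course; take MAX of the expression per group.
  BI210: ids {1} → MAX(credits * grade)=240
  CS201: ids {5, 8, 9} → MAX(credits * grade)=320
  EN101: ids {3, 4} → MAX(credits * grade)=180
  HI100: ids {2, 6, 7} → MAX(credits * grade)=325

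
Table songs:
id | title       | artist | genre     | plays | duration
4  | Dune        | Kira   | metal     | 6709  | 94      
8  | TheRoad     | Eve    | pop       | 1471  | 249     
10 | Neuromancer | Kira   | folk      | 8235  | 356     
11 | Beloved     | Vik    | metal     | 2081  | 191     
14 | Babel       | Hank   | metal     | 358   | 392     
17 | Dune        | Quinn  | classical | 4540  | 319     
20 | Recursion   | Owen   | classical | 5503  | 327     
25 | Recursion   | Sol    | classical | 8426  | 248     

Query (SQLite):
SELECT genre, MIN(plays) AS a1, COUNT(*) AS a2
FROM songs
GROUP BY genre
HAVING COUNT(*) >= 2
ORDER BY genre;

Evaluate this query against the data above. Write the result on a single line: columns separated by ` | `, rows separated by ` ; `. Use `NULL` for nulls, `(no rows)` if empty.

Group songs by genre.
Per group compute: MIN(plays), COUNT(*).
HAVING: drop groups with fewer than 2 rows.
  classical: ids {17, 20, 25} → MIN(plays)=4540, COUNT(*)=3
  folk: ids {10} → MIN(plays)=8235, COUNT(*)=1
  metal: ids {4, 11, 14} → MIN(plays)=358, COUNT(*)=3
  pop: ids {8} → MIN(plays)=1471, COUNT(*)=1

classical | 4540 | 3 ; metal | 358 | 3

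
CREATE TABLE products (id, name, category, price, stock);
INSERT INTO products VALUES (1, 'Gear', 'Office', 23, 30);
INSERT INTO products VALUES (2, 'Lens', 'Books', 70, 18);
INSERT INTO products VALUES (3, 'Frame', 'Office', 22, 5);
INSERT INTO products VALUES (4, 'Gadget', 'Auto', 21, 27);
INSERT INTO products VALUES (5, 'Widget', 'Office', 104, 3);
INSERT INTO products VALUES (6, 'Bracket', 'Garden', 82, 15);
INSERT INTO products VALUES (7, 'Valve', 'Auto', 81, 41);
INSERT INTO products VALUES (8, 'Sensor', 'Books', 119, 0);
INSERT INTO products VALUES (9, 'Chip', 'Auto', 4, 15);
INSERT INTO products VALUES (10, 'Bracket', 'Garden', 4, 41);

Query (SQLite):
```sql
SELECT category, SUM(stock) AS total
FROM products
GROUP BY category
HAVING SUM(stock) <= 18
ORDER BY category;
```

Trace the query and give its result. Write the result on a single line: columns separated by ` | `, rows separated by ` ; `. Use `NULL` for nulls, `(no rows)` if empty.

Partition products by category; compute SUM(stock) within each group.
HAVING: keep groups where SUM(stock) <= 18.
  Auto: ids {4, 7, 9} → SUM(stock)=83
  Books: ids {2, 8} → SUM(stock)=18
  Garden: ids {6, 10} → SUM(stock)=56
  Office: ids {1, 3, 5} → SUM(stock)=38

Books | 18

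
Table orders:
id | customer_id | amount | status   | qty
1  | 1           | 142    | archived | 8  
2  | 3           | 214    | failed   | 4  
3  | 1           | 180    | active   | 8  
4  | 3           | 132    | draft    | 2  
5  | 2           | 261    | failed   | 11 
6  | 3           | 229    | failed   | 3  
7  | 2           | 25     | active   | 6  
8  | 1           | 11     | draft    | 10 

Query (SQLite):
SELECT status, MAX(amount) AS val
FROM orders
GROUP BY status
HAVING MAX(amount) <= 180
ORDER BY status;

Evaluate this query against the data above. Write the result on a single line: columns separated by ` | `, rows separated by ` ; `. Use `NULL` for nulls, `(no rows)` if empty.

Partition orders by status; compute MAX(amount) within each group.
HAVING: keep groups where MAX(amount) <= 180.
  active: ids {3, 7} → MAX(amount)=180
  archived: ids {1} → MAX(amount)=142
  draft: ids {4, 8} → MAX(amount)=132
  failed: ids {2, 5, 6} → MAX(amount)=261

active | 180 ; archived | 142 ; draft | 132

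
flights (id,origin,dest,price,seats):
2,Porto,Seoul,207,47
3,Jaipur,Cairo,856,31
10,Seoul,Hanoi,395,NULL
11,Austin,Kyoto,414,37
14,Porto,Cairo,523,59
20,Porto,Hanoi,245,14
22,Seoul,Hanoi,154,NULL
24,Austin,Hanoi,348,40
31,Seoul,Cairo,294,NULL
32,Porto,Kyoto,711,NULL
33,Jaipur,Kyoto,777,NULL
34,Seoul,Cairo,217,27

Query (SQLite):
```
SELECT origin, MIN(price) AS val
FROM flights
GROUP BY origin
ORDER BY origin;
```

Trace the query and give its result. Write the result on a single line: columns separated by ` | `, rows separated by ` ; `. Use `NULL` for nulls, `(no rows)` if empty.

Austin | 348 ; Jaipur | 777 ; Porto | 207 ; Seoul | 154

Partition flights by origin; compute MIN(price) within each group.
  Austin: ids {11, 24} → MIN(price)=348
  Jaipur: ids {3, 33} → MIN(price)=777
  Porto: ids {2, 14, 20, 32} → MIN(price)=207
  Seoul: ids {10, 22, 31, 34} → MIN(price)=154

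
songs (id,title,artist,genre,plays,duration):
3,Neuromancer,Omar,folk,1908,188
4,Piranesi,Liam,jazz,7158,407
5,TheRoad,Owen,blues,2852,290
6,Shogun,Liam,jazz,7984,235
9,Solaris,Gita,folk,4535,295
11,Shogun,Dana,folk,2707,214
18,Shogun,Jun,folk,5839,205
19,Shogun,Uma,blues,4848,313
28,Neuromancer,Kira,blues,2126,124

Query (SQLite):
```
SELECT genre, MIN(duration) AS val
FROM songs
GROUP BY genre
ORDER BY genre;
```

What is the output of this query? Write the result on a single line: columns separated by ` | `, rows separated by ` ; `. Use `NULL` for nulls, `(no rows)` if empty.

Partition songs by genre; compute MIN(duration) within each group.
  blues: ids {5, 19, 28} → MIN(duration)=124
  folk: ids {3, 9, 11, 18} → MIN(duration)=188
  jazz: ids {4, 6} → MIN(duration)=235

blues | 124 ; folk | 188 ; jazz | 235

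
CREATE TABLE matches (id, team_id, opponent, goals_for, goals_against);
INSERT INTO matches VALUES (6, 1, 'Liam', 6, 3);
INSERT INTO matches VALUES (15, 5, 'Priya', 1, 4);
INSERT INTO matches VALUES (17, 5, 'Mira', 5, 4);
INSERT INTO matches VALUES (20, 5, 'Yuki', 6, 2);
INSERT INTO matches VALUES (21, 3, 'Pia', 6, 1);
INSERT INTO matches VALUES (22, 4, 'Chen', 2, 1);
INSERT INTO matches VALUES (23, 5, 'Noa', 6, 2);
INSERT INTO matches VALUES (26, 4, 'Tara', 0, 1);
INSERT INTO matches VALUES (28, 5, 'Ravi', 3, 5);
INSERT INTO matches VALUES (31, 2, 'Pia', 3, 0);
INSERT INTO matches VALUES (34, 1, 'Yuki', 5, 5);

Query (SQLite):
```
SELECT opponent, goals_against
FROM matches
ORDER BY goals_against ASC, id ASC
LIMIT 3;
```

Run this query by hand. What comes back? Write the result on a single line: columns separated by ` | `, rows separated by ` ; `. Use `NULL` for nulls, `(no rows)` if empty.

Pia | 0 ; Pia | 1 ; Chen | 1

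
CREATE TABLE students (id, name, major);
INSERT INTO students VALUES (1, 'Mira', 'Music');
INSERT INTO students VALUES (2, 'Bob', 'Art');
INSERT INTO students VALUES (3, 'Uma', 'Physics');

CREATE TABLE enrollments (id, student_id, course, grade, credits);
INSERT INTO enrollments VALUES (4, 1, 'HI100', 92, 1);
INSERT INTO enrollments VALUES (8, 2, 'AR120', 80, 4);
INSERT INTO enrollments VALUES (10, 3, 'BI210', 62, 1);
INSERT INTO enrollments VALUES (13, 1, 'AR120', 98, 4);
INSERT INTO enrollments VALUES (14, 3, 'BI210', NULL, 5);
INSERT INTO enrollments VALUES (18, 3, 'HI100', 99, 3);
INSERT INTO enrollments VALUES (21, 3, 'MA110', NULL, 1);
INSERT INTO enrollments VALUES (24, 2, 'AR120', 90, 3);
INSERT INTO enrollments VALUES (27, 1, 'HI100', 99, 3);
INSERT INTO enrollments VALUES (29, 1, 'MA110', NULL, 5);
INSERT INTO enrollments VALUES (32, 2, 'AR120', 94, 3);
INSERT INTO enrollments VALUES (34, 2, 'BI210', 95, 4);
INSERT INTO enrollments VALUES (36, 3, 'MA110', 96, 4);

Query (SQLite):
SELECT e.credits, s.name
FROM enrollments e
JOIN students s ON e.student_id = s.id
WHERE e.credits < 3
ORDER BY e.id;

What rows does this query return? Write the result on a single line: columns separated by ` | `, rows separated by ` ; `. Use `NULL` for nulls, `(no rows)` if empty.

1 | Mira ; 1 | Uma ; 1 | Uma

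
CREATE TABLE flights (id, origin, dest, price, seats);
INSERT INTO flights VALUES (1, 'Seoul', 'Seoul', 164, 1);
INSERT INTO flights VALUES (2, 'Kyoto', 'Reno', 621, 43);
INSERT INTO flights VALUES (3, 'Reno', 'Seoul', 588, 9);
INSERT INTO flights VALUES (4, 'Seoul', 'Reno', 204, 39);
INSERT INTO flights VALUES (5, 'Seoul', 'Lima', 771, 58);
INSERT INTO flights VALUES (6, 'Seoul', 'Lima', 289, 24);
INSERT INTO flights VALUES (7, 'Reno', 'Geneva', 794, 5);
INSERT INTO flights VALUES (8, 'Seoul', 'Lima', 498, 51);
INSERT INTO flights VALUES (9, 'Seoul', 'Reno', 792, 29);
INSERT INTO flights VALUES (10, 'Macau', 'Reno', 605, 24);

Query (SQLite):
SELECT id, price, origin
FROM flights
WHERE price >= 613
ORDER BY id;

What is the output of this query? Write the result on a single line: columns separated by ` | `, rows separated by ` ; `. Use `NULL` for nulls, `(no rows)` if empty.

price >= 613: ids {2, 5, 7, 9}

2 | 621 | Kyoto ; 5 | 771 | Seoul ; 7 | 794 | Reno ; 9 | 792 | Seoul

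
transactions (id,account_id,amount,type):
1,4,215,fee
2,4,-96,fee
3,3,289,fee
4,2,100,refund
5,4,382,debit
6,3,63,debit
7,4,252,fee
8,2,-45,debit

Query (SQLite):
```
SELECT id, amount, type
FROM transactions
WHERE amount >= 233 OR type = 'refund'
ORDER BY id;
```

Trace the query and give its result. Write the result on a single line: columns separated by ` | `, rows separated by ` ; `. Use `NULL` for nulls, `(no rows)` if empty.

3 | 289 | fee ; 4 | 100 | refund ; 5 | 382 | debit ; 7 | 252 | fee

amount >= 233: ids {3, 5, 7}
type = 'refund': ids {4}
Combine with OR.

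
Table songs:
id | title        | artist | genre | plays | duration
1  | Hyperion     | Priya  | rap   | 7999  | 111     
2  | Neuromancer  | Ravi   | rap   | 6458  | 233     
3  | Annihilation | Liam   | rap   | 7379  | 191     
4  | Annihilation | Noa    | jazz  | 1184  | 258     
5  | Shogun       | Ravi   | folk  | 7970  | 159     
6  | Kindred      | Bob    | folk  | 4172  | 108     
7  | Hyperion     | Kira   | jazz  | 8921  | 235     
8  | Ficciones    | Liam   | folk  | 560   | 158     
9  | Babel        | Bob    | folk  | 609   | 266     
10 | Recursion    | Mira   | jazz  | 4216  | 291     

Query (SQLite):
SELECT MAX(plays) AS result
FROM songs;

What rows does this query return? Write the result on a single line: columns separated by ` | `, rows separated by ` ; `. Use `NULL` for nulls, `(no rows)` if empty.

8921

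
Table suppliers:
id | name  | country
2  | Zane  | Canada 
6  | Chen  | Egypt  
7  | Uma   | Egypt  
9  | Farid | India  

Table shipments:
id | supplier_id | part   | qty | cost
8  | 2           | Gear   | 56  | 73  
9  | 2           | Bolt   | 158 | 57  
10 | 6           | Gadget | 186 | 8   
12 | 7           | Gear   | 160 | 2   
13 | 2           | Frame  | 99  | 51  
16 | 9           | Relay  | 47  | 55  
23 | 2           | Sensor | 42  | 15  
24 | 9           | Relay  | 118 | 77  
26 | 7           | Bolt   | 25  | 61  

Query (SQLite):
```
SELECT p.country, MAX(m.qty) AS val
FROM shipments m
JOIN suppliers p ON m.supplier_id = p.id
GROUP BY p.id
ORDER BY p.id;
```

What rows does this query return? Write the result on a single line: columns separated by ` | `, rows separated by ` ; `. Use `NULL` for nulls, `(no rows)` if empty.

Canada | 158 ; Egypt | 186 ; Egypt | 160 ; India | 118

Join each shipments row to its suppliers via supplier_id.
Group joined rows by suppliers.id; compute MAX(m.qty) per group.
  2: ids {8, 9, 13, 23} → MAX(m.qty)=158
  6: ids {10} → MAX(m.qty)=186
  7: ids {12, 26} → MAX(m.qty)=160
  9: ids {16, 24} → MAX(m.qty)=118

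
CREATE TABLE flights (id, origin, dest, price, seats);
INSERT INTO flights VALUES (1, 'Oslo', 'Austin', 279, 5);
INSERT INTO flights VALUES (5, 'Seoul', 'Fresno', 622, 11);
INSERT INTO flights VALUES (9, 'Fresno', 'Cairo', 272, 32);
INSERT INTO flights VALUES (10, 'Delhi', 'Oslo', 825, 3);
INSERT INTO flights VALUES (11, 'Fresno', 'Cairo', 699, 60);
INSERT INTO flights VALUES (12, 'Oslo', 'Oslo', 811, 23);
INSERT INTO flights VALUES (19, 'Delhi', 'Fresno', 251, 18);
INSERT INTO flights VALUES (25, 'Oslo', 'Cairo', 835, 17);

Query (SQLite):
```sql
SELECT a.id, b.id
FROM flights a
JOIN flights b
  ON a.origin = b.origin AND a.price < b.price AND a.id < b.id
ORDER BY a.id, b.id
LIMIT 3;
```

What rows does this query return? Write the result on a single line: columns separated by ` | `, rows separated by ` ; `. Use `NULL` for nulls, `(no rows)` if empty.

Pairs (a,b) with same origin, a.price < b.price, a.id < b.id.
origin groups: Delhi:{10,19} Fresno:{9,11} Oslo:{1,12,25} Seoul:{5}
Ordered by (a.id, b.id); first 3.

1 | 12 ; 1 | 25 ; 9 | 11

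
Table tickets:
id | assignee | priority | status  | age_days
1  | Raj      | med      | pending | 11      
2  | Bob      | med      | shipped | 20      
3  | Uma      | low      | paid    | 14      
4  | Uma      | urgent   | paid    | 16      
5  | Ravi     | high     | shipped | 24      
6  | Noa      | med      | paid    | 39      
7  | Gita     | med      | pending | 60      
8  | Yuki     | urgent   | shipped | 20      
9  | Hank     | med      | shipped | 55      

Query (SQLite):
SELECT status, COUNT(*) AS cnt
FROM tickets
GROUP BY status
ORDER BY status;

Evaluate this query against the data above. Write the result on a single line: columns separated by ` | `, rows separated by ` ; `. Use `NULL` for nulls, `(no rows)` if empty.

Partition tickets by status; compute COUNT(*) within each group.
  paid: ids {3, 4, 6} → COUNT(*)=3
  pending: ids {1, 7} → COUNT(*)=2
  shipped: ids {2, 5, 8, 9} → COUNT(*)=4

paid | 3 ; pending | 2 ; shipped | 4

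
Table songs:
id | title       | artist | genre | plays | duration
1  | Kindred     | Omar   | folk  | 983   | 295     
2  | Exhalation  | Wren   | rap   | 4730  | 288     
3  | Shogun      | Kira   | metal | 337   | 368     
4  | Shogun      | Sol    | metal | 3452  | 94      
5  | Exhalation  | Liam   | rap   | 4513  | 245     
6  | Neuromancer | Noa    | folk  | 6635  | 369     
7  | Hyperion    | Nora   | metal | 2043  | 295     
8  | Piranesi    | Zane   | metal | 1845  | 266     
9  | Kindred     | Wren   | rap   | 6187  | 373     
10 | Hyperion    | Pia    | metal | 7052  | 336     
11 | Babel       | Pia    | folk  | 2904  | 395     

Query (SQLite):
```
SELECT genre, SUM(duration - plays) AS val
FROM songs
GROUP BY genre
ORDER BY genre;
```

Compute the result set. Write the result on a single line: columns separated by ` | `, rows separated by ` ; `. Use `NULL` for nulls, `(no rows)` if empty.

folk | -9463 ; metal | -13370 ; rap | -14524

For each row compute duration - plays.
Group by genre; take SUM of the expression per group.
  folk: ids {1, 6, 11} → SUM(duration - plays)=-9463
  metal: ids {3, 4, 7, 8, 10} → SUM(duration - plays)=-13370
  rap: ids {2, 5, 9} → SUM(duration - plays)=-14524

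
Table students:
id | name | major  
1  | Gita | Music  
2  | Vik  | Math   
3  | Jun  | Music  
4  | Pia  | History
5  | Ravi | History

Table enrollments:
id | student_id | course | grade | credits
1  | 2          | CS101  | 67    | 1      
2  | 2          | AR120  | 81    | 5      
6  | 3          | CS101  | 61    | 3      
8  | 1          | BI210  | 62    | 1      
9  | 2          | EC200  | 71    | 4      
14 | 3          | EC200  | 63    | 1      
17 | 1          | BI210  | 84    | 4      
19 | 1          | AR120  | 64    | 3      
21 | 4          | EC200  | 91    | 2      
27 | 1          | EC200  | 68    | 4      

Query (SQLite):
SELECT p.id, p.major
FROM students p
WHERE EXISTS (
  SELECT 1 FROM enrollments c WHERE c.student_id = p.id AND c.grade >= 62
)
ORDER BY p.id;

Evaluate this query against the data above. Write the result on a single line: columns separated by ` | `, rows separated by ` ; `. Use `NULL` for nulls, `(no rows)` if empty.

1 | Music ; 2 | Math ; 3 | Music ; 4 | History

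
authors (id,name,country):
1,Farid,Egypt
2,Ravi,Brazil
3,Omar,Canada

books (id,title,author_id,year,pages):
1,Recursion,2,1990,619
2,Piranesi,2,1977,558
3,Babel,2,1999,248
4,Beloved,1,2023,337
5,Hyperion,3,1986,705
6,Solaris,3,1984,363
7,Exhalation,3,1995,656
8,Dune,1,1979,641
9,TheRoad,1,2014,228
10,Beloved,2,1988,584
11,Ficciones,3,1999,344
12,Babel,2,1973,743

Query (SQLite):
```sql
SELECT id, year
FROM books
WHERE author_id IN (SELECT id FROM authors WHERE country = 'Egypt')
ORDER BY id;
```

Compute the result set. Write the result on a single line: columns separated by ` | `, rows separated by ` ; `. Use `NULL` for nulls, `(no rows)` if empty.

4 | 2023 ; 8 | 1979 ; 9 | 2014

Inner query: authors.id where country = 'Egypt'.
Outer: keep books rows whose author_id is in that set.
Inner query → {1}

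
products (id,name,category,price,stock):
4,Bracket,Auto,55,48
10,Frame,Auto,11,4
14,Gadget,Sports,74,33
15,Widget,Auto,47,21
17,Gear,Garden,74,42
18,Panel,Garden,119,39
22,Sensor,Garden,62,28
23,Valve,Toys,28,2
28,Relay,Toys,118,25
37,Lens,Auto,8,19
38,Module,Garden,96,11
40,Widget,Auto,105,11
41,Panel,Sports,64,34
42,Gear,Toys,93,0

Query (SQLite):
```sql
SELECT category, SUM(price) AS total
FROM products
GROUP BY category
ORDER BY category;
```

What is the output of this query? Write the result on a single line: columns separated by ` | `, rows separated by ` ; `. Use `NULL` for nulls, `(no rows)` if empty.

Partition products by category; compute SUM(price) within each group.
  Auto: ids {4, 10, 15, 37, 40} → SUM(price)=226
  Garden: ids {17, 18, 22, 38} → SUM(price)=351
  Sports: ids {14, 41} → SUM(price)=138
  Toys: ids {23, 28, 42} → SUM(price)=239

Auto | 226 ; Garden | 351 ; Sports | 138 ; Toys | 239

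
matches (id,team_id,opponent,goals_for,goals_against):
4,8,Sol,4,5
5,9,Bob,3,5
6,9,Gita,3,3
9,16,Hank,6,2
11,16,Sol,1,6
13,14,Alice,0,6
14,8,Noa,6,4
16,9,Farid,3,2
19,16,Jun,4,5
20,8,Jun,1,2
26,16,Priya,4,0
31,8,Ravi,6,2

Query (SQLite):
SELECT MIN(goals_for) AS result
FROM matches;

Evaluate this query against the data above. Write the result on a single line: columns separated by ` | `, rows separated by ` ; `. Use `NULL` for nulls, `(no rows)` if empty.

All goals_for values: [4, 3, 3, 6, 1, 0, 6, 3, 4, 1, 4, 6].
MIN of non-NULL values = 0.

0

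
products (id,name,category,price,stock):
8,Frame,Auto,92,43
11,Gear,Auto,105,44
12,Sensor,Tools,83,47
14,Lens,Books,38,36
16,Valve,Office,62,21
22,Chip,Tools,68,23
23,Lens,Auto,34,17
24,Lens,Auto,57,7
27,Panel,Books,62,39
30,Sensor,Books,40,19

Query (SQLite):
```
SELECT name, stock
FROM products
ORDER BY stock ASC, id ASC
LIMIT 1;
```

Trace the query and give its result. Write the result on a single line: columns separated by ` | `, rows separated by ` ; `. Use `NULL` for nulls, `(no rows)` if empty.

Sort by stock asc, tiebreak id asc: (7, id=24), (17, id=23), (19, id=30), (21, id=16) …. Take first 1.

Lens | 7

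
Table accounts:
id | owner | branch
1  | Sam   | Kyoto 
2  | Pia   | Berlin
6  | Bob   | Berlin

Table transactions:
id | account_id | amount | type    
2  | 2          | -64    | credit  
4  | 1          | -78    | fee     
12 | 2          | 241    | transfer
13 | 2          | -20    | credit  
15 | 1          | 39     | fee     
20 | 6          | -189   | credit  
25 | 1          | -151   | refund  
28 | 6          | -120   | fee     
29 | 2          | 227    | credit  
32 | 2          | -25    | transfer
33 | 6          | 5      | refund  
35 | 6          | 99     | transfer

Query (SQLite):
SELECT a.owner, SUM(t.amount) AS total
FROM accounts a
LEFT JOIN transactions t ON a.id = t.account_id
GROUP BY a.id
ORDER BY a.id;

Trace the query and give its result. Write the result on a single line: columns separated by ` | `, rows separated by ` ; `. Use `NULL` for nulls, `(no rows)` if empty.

LEFT JOIN keeps every accounts row; unmatched ones get NULL for transactions columns.
Group by accounts.id and compute SUM(t.amount). SUM over an all-NULL group is NULL.
  1: ids {4, 15, 25} → SUM(t.amount)=-190
  2: ids {2, 12, 13, 29, 32} → SUM(t.amount)=359
  6: ids {20, 28, 33, 35} → SUM(t.amount)=-205

Sam | -190 ; Pia | 359 ; Bob | -205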